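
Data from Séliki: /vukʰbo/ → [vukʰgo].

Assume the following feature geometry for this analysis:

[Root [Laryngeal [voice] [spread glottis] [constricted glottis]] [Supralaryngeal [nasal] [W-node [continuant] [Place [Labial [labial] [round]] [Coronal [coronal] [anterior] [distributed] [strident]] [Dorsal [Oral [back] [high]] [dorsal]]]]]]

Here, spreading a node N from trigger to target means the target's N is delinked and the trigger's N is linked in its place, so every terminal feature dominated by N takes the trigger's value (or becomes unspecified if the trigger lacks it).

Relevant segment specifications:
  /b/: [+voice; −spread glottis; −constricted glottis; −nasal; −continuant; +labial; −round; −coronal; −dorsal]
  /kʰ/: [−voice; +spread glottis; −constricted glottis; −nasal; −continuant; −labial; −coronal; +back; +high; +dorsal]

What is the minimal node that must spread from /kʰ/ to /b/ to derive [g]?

Place

Feature comparison: [labial], [round], [dorsal], [high], [back] differ between /b/ and [g]; the remaining terminals match.
In this geometry the lowest node dominating all of them is Place: every daughter of Place dominates only a proper subset, so no lower node suffices.
If Place spreads, every terminal under it takes /kʰ/'s value, producing [g] as observed.
[voice], [spread glottis] stay as in /b/ although /kʰ/ differs there, so no node dominating them spread; among the remaining candidates Place is the lowest that derives the output.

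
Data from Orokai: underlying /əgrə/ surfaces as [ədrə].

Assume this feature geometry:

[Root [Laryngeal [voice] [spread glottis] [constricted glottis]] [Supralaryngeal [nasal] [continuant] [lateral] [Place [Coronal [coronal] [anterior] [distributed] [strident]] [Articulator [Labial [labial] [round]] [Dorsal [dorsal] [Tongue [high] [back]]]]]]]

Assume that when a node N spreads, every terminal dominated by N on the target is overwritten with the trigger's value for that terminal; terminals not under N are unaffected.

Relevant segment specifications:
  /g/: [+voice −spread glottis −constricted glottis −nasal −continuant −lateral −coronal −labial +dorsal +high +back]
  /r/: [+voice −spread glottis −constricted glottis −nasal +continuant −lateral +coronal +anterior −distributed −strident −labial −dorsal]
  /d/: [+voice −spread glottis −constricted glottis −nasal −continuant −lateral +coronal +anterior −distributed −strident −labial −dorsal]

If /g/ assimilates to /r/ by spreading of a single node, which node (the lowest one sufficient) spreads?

Place

The alternation /g/ → [d] changes [coronal], [anterior], [distributed], [strident], [dorsal], [high], [back] and nothing else.
Tracing each changed feature up the tree, the paths first meet at Place; any lower node misses at least one of them.
If Place spreads, every terminal under it takes /r/'s value, producing [d] as observed.
[continuant] — on which /r/ differs from /g/ — is unchanged, so neither Supralaryngeal nor anything higher can have spread; the constituent is no larger than Place.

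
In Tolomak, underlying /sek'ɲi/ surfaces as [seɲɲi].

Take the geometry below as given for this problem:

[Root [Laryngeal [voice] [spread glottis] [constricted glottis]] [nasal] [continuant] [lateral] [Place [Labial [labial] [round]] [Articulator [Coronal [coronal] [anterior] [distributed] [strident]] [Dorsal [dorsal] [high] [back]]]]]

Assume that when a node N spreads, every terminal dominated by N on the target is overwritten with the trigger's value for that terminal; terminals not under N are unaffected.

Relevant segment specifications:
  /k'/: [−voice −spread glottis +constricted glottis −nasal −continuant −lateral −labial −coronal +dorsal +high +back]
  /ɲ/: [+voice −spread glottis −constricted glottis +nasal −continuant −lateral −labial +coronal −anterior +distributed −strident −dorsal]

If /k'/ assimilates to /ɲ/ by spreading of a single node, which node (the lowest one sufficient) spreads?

Root

Feature comparison: [voice], [constricted glottis], [nasal], [coronal], [anterior], [distributed], [strident], [dorsal], [high], [back] differ between /k'/ and [ɲ]; the remaining terminals match.
Tracing each changed feature up the tree, the paths first meet at Root; any lower node misses at least one of them.
Spreading Root from /ɲ/ overwrites each of those terminals with /ɲ/'s values, yielding exactly [ɲ].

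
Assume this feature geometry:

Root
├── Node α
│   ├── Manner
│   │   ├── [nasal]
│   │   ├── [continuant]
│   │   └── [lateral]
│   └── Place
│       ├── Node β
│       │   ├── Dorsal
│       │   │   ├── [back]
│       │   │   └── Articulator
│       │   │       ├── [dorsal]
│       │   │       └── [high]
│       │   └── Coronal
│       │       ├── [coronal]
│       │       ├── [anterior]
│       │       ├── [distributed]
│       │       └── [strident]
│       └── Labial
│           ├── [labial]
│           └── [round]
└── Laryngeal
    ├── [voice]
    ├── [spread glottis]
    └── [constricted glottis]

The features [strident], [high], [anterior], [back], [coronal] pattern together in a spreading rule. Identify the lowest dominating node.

[strident] is immediately dominated by Coronal.
[high] is immediately dominated by Articulator.
[anterior] is immediately dominated by Coronal.
[back] is immediately dominated by Dorsal.
[coronal] is immediately dominated by Coronal.
These paths first converge at Node β; no daughter of Node β dominates all 5 features, so Node β is the minimal constituent.

Node β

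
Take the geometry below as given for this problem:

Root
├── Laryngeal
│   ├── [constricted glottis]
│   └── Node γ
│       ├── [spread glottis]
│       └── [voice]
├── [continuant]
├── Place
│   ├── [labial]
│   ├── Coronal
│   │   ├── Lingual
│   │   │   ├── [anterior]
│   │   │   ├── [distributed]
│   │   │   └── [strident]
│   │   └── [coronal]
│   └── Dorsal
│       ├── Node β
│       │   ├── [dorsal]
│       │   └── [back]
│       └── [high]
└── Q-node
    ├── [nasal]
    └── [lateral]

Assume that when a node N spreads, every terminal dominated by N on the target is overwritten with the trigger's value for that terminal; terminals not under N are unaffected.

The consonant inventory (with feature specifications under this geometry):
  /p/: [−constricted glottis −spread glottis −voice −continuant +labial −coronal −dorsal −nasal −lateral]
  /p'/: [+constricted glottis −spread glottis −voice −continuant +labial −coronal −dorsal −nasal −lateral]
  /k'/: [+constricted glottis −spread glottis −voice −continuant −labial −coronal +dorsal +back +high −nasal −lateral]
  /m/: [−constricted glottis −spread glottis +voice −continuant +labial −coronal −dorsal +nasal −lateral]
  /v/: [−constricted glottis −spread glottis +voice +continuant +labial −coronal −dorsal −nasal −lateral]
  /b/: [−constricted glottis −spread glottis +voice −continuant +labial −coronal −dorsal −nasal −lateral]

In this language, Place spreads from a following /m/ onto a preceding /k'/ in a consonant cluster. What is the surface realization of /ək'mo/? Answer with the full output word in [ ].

[əp'mo]

Terminals under Place in this geometry: [labial], [anterior], [distributed], [strident], [coronal], [dorsal], [back], [high].
The target acquires /m/'s values for everything under Place — [+labial], [−coronal], [−dorsal] — while keeping its own [constricted glottis], [spread glottis], [voice], ….
This feature bundle is that of [p'], so /ək'mo/ surfaces as [əp'mo].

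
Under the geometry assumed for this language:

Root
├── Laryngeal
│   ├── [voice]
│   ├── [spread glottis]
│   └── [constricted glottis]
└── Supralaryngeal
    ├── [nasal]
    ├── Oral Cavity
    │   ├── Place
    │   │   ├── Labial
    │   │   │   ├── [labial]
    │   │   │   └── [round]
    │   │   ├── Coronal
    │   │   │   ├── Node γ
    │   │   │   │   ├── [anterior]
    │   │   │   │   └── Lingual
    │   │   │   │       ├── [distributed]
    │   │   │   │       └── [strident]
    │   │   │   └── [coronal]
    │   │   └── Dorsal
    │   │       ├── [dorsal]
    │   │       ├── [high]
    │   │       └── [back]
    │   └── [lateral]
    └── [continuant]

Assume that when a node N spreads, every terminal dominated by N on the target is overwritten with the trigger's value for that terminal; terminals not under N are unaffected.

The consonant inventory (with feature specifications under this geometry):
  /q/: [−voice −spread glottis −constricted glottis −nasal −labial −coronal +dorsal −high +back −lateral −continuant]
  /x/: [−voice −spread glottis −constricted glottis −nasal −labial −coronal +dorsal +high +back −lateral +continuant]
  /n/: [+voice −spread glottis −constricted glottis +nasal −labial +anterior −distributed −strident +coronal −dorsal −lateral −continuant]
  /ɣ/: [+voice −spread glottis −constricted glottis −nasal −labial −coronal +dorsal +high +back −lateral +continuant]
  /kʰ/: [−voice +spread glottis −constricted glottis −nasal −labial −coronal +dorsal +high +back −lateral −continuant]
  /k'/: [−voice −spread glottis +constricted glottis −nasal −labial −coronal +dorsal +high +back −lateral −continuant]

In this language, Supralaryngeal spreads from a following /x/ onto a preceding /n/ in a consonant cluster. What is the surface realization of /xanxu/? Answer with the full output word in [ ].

Supralaryngeal immediately or transitively dominates [nasal], [labial], [round], [anterior], [distributed], [strident], [coronal], [dorsal], [high], [back], [lateral], [continuant].
After delinking /n/'s Supralaryngeal and linking /x/'s, the affected terminals become [−nasal], [−labial], [−coronal], [+dorsal], [+high], [+back], [−lateral], [+continuant]; [voice], [spread glottis], [constricted glottis] (outside Supralaryngeal) are retained from /n/.
This feature bundle is that of [ɣ], so /xanxu/ surfaces as [xaɣxu].

[xaɣxu]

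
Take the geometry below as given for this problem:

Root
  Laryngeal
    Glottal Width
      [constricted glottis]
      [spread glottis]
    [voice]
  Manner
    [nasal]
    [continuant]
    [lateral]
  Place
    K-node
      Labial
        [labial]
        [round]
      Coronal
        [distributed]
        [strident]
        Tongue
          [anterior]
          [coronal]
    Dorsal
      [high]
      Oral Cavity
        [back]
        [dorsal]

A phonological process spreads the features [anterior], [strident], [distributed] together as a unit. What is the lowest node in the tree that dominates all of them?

Coronal

[anterior]: Root → Place → K-node → Coronal → Tongue → [anterior].
[strident]: Root → Place → K-node → Coronal → [strident].
[distributed]: Root → Place → K-node → Coronal → [distributed].
These paths first converge at Coronal; no daughter of Coronal dominates all 3 features, so Coronal is the minimal constituent.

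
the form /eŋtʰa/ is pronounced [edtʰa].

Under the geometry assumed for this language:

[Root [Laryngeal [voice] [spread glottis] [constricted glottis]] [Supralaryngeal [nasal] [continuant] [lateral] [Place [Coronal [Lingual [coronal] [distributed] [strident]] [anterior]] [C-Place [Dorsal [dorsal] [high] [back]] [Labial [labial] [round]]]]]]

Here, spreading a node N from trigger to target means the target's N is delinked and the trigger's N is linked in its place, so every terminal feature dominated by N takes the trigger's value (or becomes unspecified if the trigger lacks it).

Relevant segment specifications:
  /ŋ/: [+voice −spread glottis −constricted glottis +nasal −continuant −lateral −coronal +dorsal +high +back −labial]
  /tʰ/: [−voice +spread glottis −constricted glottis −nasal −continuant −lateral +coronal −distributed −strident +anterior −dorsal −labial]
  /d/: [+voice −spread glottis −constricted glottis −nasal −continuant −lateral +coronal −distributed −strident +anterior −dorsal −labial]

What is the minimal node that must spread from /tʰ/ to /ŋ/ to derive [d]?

Supralaryngeal

Feature comparison: [nasal], [coronal], [anterior], [distributed], [strident], [dorsal], [high], [back] differ between /ŋ/ and [d]; the remaining terminals match.
The smallest constituent containing every changed terminal is Supralaryngeal — each of its daughters lacks at least one of the affected features.
If Supralaryngeal spreads, every terminal under it takes /tʰ/'s value, producing [d] as observed.
Since [voice], [spread glottis] are preserved even though /tʰ/ disagrees there, no node above Supralaryngeal spread.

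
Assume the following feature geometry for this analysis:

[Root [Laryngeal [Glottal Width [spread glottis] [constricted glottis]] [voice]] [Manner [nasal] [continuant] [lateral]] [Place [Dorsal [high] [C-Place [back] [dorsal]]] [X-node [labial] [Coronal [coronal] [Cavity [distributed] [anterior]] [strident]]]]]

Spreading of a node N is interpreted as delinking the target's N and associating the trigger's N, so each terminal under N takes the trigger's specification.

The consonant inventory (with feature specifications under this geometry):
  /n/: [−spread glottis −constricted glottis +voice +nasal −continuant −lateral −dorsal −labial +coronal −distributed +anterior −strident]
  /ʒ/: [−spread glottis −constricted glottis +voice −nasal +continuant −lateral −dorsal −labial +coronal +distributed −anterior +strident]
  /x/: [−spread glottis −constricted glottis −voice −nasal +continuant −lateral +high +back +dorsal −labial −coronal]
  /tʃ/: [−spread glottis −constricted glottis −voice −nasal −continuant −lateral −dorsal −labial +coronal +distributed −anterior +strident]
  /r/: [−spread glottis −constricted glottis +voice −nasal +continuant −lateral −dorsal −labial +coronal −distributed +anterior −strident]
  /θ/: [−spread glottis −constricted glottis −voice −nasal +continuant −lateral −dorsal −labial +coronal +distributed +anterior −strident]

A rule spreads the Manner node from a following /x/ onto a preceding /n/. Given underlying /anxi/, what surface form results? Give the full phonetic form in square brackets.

[arxi]

The Manner node dominates the terminals [nasal], [continuant], [lateral].
After delinking /n/'s Manner and linking /x/'s, the affected terminals become [−nasal], [+continuant], [−lateral]; [spread glottis], [constricted glottis], [voice], … (outside Manner) are retained from /n/.
This feature bundle is that of [r], so /anxi/ surfaces as [arxi].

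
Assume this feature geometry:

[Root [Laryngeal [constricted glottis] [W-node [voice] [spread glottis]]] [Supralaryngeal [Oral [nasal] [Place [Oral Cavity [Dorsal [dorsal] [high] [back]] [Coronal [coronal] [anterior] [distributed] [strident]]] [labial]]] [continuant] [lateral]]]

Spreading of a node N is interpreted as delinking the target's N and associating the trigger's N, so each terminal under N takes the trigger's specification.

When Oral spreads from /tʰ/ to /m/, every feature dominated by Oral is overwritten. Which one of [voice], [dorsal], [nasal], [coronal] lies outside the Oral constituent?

[voice]

Oral dominates exactly [nasal], [dorsal], [high], [back], [coronal], [anterior], [distributed], [strident], [labial].
[nasal], [dorsal], [coronal] all lie under Oral, so they are overwritten when Oral spreads.
But [voice] is a dependent of W-node, outside Oral; it is therefore untouched by the spreading.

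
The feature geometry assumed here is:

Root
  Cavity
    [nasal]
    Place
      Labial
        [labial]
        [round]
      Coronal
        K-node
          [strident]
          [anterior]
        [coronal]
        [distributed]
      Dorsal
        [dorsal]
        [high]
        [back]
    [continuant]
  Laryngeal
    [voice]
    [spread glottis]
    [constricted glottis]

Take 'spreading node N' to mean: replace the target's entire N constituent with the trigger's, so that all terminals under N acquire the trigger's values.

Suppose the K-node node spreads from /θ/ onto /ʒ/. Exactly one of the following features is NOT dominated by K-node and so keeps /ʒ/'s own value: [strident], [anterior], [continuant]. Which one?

[continuant]

Under this geometry, K-node contains [strident], [anterior].
Of the listed options, [strident], [anterior] are among these and would be overwritten by spreading K-node.
But [continuant] is a dependent of Cavity, outside K-node; it is therefore untouched by the spreading.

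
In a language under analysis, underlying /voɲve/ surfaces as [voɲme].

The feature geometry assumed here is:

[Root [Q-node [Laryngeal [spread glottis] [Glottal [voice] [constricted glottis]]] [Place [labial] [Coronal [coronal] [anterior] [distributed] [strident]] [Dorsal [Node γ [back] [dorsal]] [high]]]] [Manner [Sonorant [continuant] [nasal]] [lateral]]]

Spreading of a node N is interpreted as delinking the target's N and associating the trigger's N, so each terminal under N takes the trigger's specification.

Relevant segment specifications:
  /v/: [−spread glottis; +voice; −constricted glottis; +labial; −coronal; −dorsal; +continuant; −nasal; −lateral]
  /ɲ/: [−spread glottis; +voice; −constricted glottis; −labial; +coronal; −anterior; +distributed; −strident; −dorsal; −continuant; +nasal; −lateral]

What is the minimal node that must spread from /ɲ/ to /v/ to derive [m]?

Sonorant

Feature comparison: [nasal], [continuant] differ between /v/ and [m]; the remaining terminals match.
In this geometry the lowest node dominating all of them is Sonorant: every daughter of Sonorant dominates only a proper subset, so no lower node suffices.
If Sonorant spreads, every terminal under it takes /ɲ/'s value, producing [m] as observed.
[coronal], [labial] stay as in /v/ although /ɲ/ differs there, so no node dominating them spread; among the remaining candidates Sonorant is the lowest that derives the output.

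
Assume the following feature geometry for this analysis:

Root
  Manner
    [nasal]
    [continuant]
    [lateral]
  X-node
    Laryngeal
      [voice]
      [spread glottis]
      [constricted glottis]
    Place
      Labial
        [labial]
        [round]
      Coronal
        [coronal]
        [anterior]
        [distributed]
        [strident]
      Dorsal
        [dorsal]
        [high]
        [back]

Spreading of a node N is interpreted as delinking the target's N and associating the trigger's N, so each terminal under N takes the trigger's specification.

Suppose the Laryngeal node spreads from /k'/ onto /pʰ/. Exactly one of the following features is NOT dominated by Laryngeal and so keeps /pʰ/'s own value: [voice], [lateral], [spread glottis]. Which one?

Under this geometry, Laryngeal contains [voice], [spread glottis], [constricted glottis].
[voice], [spread glottis] all lie under Laryngeal, so they are overwritten when Laryngeal spreads.
But [lateral] is a dependent of Manner, outside Laryngeal; it is therefore untouched by the spreading.

[lateral]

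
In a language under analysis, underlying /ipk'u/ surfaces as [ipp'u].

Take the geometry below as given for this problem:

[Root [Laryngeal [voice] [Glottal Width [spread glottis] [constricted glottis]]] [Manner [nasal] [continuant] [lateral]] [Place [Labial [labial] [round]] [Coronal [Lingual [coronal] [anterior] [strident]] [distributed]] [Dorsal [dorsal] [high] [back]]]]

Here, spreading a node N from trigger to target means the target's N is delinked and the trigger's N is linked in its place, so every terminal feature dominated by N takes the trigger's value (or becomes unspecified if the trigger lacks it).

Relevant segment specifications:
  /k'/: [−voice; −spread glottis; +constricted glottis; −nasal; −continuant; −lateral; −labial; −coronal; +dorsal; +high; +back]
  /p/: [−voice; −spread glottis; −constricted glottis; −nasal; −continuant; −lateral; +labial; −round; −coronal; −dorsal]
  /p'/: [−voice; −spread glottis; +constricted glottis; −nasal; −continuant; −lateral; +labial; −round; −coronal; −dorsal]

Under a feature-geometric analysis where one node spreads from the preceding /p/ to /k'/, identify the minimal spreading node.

The alternation /k'/ → [p'] changes [labial], [round], [dorsal], [high], [back] and nothing else.
Tracing each changed feature up the tree, the paths first meet at Place; any lower node misses at least one of them.
Delinking /k'/'s Place and associating /p/'s Place gives precisely the feature bundle of [p'].
Since [constricted glottis] is preserved even though /p/ disagrees there, no node above Place spread.

Place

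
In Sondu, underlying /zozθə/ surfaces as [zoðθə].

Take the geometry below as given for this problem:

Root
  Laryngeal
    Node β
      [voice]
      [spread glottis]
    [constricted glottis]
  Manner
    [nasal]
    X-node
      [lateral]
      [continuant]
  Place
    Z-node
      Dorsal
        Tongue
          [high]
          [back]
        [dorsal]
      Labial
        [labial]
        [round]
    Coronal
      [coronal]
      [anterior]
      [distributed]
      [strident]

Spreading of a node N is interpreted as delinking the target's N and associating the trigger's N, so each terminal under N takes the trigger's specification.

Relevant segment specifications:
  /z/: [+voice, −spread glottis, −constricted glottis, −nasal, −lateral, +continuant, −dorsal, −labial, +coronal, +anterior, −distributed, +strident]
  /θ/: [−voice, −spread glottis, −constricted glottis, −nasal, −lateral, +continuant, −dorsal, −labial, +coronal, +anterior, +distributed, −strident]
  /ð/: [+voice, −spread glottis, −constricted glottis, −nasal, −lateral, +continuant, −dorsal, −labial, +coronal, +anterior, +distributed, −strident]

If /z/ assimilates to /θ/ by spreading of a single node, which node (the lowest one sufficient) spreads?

/z/ and [ð] differ in [distributed], [strident]; every other specified feature is identical.
In this geometry the lowest node dominating all of them is Coronal: every daughter of Coronal dominates only a proper subset, so no lower node suffices.
Spreading Coronal from /θ/ overwrites each of those terminals with /θ/'s values, yielding exactly [ð].
[voice], a feature on which the two segments disagree outside Coronal, is unchanged — nothing dominating it spread, and Coronal is the minimal sufficient constituent.

Coronal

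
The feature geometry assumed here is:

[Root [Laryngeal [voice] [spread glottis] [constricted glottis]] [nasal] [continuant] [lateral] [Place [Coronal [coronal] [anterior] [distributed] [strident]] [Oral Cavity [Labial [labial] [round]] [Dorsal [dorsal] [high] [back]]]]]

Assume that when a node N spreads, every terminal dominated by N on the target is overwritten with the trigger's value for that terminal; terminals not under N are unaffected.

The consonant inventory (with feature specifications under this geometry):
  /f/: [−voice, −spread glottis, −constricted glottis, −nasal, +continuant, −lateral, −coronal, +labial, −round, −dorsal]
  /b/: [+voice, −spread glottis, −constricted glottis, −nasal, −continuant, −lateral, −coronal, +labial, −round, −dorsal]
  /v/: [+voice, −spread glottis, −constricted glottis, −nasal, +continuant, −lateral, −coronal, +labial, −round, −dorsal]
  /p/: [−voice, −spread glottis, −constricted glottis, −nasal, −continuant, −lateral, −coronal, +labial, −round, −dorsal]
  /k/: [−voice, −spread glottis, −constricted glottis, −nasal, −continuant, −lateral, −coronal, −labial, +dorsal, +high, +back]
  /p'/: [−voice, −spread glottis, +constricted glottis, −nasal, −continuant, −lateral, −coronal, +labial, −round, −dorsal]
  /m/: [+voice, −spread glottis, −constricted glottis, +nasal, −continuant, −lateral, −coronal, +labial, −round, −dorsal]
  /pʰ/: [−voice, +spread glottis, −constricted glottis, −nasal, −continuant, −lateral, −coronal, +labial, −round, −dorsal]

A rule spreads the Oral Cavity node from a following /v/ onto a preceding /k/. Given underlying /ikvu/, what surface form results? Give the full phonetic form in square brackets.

[ipvu]

The Oral Cavity node dominates the terminals [labial], [round], [dorsal], [high], [back].
After delinking /k/'s Oral Cavity and linking /v/'s, the affected terminals become [+labial], [−round], [−dorsal]; [voice], [spread glottis], [constricted glottis], … (outside Oral Cavity) are retained from /k/.
The resulting bundle matches /p/ in the inventory; substituting it for /k/ gives [ipvu].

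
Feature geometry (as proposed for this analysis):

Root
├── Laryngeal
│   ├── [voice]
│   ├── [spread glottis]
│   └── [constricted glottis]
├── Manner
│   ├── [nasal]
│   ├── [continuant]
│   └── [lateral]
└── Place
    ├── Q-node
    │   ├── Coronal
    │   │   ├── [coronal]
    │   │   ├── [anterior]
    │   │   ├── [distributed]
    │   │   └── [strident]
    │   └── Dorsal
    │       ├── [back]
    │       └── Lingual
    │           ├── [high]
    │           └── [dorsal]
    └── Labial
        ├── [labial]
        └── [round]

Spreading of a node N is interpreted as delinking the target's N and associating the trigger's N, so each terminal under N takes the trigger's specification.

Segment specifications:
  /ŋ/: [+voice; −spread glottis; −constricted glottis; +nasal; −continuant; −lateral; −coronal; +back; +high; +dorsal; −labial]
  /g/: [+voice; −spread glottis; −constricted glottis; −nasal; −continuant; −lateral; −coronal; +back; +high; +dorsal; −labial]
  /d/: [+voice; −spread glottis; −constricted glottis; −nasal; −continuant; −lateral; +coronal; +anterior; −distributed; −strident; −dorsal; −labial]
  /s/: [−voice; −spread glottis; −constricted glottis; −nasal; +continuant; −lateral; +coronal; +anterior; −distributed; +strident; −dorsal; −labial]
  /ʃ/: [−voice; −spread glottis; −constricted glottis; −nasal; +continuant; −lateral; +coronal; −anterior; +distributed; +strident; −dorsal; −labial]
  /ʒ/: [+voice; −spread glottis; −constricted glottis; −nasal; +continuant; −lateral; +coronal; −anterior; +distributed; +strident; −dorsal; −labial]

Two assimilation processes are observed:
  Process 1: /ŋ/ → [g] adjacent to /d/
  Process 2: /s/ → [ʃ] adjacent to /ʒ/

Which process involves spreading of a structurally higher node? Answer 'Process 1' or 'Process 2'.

Process 1

Process 1 alters [nasal]; the lowest dominating node is [nasal] (depth 2 from Root).
Process 2 alters [anterior], [distributed]; the lowest common ancestor is Coronal (depth 3 from Root).
[nasal] (depth 2) sits above Coronal (depth 3), making Process 1 the one with the higher spreading node.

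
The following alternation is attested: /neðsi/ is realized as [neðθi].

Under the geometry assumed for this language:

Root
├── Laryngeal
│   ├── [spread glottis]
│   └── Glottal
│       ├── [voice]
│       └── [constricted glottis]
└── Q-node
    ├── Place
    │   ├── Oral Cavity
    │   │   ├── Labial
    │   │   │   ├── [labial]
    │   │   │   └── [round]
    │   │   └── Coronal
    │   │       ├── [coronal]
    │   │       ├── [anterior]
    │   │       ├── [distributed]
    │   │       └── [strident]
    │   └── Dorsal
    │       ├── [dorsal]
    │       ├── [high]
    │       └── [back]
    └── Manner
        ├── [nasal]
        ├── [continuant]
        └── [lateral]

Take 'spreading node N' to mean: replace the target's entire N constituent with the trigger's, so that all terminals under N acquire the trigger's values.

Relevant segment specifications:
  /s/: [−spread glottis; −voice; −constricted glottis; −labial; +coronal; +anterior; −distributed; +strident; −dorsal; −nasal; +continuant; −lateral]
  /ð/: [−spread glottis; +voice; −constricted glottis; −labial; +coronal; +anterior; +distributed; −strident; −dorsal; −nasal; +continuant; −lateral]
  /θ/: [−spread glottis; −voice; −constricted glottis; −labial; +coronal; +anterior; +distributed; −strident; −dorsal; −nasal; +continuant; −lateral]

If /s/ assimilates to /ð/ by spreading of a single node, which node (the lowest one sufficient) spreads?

Coronal

The alternation /s/ → [θ] changes [distributed], [strident] and nothing else.
Tracing each changed feature up the tree, the paths first meet at Coronal; any lower node misses at least one of them.
If Coronal spreads, every terminal under it takes /ð/'s value, producing [θ] as observed.
[voice] stays as in /s/ although /ð/ differs there, so no node dominating it spread; among the remaining candidates Coronal is the lowest that derives the output.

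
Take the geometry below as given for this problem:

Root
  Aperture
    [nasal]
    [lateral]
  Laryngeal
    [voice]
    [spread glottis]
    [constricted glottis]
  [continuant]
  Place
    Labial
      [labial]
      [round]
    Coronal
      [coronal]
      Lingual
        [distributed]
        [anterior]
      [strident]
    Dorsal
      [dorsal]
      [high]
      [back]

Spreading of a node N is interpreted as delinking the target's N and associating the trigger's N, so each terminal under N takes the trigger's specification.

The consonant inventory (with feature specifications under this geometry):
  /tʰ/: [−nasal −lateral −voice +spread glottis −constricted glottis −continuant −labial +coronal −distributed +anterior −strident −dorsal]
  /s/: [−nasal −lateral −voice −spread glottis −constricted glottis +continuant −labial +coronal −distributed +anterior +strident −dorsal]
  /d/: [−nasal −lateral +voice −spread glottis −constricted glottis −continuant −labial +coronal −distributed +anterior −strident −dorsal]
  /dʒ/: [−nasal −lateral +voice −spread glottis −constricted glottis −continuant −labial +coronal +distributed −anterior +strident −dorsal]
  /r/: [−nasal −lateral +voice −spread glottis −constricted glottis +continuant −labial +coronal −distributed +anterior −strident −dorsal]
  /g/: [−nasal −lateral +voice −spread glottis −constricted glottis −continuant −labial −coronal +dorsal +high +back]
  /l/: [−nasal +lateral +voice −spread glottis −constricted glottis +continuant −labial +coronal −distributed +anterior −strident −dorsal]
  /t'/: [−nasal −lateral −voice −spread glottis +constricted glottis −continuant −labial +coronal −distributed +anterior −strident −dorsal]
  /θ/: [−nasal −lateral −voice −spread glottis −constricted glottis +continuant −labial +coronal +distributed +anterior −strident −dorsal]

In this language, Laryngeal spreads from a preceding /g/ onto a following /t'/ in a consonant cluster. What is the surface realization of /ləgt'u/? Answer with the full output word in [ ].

Terminals under Laryngeal in this geometry: [voice], [spread glottis], [constricted glottis].
After delinking /t'/'s Laryngeal and linking /g/'s, the affected terminals become [+voice], [−spread glottis], [−constricted glottis]; [nasal], [lateral], [continuant], … (outside Laryngeal) are retained from /t'/.
The resulting bundle matches /d/ in the inventory; substituting it for /t'/ gives [ləgdu].

[ləgdu]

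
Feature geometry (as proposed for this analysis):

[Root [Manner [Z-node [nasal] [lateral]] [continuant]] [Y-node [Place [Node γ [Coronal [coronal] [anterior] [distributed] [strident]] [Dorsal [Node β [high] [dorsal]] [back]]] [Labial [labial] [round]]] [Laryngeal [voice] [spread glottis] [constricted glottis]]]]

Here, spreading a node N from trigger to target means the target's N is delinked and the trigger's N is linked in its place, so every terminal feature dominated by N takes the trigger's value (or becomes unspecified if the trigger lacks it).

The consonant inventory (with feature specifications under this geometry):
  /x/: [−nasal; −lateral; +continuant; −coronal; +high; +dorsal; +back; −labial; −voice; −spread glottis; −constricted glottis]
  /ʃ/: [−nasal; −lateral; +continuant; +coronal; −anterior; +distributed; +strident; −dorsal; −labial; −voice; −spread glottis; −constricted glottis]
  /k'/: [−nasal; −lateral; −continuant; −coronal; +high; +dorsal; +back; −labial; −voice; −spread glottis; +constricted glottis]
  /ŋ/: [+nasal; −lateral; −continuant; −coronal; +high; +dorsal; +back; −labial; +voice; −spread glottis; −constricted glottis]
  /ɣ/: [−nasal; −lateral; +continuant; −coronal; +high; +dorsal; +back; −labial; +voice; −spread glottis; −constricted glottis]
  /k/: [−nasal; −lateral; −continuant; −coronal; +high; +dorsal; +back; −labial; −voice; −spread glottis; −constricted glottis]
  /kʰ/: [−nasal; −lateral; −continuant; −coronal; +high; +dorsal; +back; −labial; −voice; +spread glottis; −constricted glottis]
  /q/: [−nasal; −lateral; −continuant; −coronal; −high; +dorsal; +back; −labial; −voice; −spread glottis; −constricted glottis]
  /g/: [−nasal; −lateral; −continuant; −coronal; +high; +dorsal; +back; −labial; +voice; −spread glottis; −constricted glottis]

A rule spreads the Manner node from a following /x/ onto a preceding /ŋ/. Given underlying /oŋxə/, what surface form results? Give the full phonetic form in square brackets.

Manner immediately or transitively dominates [nasal], [lateral], [continuant].
After delinking /ŋ/'s Manner and linking /x/'s, the affected terminals become [−nasal], [−lateral], [+continuant]; [coronal], [high], [dorsal], … (outside Manner) are retained from /ŋ/.
This feature bundle is that of [ɣ], so /oŋxə/ surfaces as [oɣxə].

[oɣxə]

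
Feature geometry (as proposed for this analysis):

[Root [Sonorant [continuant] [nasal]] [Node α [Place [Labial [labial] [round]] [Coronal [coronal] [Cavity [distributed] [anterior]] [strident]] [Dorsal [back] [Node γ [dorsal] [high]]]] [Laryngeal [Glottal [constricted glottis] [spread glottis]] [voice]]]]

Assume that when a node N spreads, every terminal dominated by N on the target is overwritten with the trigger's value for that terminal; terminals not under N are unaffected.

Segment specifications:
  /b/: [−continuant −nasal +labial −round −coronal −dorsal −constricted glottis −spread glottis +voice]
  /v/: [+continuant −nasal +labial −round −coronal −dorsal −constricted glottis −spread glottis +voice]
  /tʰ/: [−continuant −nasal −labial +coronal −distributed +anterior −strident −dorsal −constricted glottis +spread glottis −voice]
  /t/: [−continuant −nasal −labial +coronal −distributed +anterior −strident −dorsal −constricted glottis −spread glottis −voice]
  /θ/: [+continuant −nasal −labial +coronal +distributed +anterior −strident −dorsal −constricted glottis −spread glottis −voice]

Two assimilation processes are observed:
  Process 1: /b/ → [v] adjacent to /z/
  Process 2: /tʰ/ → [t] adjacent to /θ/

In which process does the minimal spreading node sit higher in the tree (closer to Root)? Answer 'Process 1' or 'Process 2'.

Process 1

Process 1 alters [continuant]; the lowest dominating node is [continuant] (depth 2 from Root).
Process 2 alters [spread glottis]; the lowest dominating node is [spread glottis] (depth 4 from Root).
[continuant] is closer to Root than [spread glottis], so Process 1 spreads the higher node.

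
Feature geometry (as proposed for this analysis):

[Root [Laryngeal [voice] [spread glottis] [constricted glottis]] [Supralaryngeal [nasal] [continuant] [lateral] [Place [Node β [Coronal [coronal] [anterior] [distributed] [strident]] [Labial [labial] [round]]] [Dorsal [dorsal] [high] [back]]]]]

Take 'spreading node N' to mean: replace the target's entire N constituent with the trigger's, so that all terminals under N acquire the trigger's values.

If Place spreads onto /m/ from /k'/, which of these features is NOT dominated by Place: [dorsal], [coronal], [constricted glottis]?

[constricted glottis]

The terminals dominated by Place are [coronal], [anterior], [distributed], [strident], [labial], [round], [dorsal], [high], [back].
Of the listed options, [dorsal], [coronal] are among these and would be overwritten by spreading Place.
[constricted glottis] attaches under Laryngeal, not under Place, so /m/ retains its own value for [constricted glottis].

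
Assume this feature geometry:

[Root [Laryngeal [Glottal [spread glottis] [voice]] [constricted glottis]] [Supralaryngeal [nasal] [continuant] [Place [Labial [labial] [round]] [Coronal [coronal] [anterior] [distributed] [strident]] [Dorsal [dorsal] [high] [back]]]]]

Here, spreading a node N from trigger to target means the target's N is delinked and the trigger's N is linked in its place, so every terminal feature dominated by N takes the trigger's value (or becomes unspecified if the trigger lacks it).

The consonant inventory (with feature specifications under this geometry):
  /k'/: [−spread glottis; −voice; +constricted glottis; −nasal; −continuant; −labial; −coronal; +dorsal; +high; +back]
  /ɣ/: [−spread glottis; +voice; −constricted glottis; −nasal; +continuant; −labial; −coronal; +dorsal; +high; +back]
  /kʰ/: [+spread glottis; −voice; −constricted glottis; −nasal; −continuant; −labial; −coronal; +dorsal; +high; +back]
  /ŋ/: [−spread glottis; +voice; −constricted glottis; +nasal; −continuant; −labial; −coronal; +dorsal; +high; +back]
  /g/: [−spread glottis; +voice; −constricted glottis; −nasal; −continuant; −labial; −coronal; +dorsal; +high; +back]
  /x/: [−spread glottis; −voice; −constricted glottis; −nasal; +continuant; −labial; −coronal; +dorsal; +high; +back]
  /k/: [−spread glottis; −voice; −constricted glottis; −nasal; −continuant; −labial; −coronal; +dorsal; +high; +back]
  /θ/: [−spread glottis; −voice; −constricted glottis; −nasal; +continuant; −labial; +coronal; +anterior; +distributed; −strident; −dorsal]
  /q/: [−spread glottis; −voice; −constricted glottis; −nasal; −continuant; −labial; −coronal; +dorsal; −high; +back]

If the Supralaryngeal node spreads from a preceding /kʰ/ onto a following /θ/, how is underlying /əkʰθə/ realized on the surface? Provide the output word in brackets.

[əkʰkə]

Terminals under Supralaryngeal in this geometry: [nasal], [continuant], [labial], [round], [coronal], [anterior], [distributed], [strident], [dorsal], [high], [back].
The target acquires /kʰ/'s values for everything under Supralaryngeal — [−nasal], [−continuant], [−labial], [−coronal], [+dorsal], [+high], [+back] — while keeping its own [spread glottis], [voice], [constricted glottis].
Among the inventory, only /k/ has exactly this specification, giving the surface form [əkʰkə].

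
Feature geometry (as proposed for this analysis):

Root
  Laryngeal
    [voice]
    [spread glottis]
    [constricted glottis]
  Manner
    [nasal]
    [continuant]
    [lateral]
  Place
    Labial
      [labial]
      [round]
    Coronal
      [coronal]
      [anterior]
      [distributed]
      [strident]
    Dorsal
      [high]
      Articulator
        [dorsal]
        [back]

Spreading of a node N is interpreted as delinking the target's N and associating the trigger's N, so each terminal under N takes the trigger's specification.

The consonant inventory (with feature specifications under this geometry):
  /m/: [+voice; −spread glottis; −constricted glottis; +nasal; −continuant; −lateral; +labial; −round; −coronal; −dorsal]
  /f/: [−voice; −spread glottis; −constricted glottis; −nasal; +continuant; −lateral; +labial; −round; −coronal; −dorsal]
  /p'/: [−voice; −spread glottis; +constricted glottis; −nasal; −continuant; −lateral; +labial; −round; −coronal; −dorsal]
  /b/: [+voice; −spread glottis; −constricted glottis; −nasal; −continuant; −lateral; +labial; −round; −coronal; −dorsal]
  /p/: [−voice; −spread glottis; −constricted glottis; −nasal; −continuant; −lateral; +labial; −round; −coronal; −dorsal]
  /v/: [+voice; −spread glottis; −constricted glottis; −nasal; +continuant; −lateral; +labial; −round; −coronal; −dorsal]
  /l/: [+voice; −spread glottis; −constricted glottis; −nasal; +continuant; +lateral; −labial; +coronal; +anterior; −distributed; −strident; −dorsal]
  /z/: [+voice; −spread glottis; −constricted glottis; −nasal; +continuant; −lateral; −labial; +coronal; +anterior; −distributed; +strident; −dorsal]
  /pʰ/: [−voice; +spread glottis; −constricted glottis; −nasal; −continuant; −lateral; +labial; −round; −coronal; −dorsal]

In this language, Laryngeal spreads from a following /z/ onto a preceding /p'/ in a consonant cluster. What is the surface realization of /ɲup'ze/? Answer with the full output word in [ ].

[ɲubze]

The Laryngeal node dominates the terminals [voice], [spread glottis], [constricted glottis].
The target acquires /z/'s values for everything under Laryngeal — [+voice], [−spread glottis], [−constricted glottis] — while keeping its own [nasal], [continuant], [lateral], ….
This feature bundle is that of [b], so /ɲup'ze/ surfaces as [ɲubze].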